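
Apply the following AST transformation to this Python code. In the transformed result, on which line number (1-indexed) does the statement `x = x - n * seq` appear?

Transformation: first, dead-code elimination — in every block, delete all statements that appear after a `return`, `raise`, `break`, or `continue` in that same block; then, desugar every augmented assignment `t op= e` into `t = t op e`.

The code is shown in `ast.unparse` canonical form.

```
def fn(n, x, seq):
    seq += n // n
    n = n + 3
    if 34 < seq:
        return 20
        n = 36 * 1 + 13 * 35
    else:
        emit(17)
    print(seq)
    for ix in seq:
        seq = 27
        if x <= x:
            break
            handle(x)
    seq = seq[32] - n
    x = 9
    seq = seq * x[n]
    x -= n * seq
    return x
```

Transformed code:
def fn(n, x, seq):
    seq = seq + n // n
    n = n + 3
    if 34 < seq:
        return 20
    else:
        emit(17)
    print(seq)
    for ix in seq:
        seq = 27
        if x <= x:
            break
    seq = seq[32] - n
    x = 9
    seq = seq * x[n]
    x = x - n * seq
    return x

16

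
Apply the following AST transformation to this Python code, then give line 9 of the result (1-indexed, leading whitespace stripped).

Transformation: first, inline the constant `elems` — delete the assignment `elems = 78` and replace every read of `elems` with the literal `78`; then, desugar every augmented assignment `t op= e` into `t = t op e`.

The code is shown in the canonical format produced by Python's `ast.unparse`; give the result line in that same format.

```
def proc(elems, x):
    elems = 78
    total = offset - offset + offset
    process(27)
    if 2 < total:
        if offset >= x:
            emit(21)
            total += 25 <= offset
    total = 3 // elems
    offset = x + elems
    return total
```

Transformed code:
def proc(elems, x):
    total = offset - offset + offset
    process(27)
    if 2 < total:
        if offset >= x:
            emit(21)
            total = total + (25 <= offset)
    total = 3 // 78
    offset = x + 78
    return total

offset = x + 78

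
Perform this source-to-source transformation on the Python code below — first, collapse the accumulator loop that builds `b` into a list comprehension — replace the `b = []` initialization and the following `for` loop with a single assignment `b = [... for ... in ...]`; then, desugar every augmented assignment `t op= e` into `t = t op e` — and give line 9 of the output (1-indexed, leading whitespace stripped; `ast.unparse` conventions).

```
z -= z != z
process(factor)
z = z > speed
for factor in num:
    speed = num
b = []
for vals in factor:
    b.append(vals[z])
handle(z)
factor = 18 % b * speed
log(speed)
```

Transformed code:
z = z - (z != z)
process(factor)
z = z > speed
for factor in num:
    speed = num
b = [vals[z] for vals in factor]
handle(z)
factor = 18 % b * speed
log(speed)

log(speed)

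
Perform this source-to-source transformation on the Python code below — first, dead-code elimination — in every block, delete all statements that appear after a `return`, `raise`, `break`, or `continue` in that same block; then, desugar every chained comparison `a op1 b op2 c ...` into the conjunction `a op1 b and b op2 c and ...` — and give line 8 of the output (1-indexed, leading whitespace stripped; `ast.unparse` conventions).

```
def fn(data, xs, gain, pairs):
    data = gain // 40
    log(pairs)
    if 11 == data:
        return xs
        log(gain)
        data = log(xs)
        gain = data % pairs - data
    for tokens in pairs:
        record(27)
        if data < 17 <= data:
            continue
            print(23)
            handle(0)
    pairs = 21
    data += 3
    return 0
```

if data < 17 and 17 <= data:

Transformed code:
def fn(data, xs, gain, pairs):
    data = gain // 40
    log(pairs)
    if 11 == data:
        return xs
    for tokens in pairs:
        record(27)
        if data < 17 and 17 <= data:
            continue
    pairs = 21
    data += 3
    return 0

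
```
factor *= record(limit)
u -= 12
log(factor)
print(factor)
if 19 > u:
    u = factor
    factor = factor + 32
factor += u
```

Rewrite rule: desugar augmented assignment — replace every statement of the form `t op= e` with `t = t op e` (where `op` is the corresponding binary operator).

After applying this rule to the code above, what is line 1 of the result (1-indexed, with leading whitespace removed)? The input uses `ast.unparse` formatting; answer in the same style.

factor = factor * record(limit)

Transformed code:
factor = factor * record(limit)
u = u - 12
log(factor)
print(factor)
if 19 > u:
    u = factor
    factor = factor + 32
factor = factor + u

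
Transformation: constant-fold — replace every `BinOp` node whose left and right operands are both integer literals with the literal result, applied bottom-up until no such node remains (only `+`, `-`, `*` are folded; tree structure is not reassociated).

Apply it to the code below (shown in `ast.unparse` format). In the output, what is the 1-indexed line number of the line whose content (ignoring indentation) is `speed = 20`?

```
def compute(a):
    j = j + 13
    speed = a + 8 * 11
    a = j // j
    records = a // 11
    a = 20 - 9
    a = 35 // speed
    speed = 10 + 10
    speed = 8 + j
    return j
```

8

Transformed code:
def compute(a):
    j = j + 13
    speed = a + 88
    a = j // j
    records = a // 11
    a = 11
    a = 35 // speed
    speed = 20
    speed = 8 + j
    return j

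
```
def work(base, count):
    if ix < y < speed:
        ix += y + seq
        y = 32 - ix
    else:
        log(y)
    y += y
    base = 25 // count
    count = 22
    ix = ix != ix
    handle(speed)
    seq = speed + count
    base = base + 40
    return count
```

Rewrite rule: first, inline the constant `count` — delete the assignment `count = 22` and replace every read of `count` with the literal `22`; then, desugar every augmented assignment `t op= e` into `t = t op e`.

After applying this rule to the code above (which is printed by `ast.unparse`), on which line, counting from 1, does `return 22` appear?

13

Transformed code:
def work(base, count):
    if ix < y < speed:
        ix = ix + (y + seq)
        y = 32 - ix
    else:
        log(y)
    y = y + y
    base = 25 // 22
    ix = ix != ix
    handle(speed)
    seq = speed + 22
    base = base + 40
    return 22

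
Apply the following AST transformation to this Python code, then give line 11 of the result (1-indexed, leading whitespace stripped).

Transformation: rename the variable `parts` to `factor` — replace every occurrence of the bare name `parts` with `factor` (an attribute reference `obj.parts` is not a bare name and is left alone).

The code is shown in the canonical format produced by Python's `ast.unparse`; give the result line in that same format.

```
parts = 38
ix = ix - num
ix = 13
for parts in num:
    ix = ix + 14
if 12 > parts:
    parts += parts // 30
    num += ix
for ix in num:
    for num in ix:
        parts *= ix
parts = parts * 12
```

factor *= ix

Transformed code:
factor = 38
ix = ix - num
ix = 13
for factor in num:
    ix = ix + 14
if 12 > factor:
    factor += factor // 30
    num += ix
for ix in num:
    for num in ix:
        factor *= ix
factor = factor * 12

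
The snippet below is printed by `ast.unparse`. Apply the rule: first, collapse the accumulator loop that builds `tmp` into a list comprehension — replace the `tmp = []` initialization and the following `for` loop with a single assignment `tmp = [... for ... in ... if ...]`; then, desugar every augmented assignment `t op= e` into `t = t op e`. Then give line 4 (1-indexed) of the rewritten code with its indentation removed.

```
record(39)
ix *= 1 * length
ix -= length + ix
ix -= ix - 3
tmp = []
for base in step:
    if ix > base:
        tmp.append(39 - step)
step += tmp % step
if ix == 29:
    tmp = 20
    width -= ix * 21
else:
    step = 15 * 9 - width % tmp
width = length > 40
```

ix = ix - (ix - 3)

Transformed code:
record(39)
ix = ix * (1 * length)
ix = ix - (length + ix)
ix = ix - (ix - 3)
tmp = [39 - step for base in step if ix > base]
step = step + tmp % step
if ix == 29:
    tmp = 20
    width = width - ix * 21
else:
    step = 15 * 9 - width % tmp
width = length > 40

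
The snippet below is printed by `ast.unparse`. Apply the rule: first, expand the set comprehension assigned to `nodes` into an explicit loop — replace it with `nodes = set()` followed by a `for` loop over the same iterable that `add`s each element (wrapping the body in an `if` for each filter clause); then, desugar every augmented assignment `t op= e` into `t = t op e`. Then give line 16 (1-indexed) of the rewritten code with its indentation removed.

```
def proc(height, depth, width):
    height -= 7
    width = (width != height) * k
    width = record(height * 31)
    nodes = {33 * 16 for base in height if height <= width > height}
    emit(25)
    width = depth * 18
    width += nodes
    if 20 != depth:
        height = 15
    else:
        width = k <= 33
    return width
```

return width

Transformed code:
def proc(height, depth, width):
    height = height - 7
    width = (width != height) * k
    width = record(height * 31)
    nodes = set()
    for base in height:
        if height <= width > height:
            nodes.add(33 * 16)
    emit(25)
    width = depth * 18
    width = width + nodes
    if 20 != depth:
        height = 15
    else:
        width = k <= 33
    return width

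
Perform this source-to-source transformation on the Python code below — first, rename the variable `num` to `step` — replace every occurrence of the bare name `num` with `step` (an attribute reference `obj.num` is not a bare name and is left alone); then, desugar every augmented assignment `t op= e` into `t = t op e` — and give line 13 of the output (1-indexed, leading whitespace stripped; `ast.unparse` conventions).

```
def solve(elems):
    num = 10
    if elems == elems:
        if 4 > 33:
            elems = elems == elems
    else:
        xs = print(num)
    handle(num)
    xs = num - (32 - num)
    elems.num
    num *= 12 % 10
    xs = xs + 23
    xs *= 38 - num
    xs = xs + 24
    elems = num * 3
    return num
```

xs = xs * (38 - step)

Transformed code:
def solve(elems):
    step = 10
    if elems == elems:
        if 4 > 33:
            elems = elems == elems
    else:
        xs = print(step)
    handle(step)
    xs = step - (32 - step)
    elems.num
    step = step * (12 % 10)
    xs = xs + 23
    xs = xs * (38 - step)
    xs = xs + 24
    elems = step * 3
    return step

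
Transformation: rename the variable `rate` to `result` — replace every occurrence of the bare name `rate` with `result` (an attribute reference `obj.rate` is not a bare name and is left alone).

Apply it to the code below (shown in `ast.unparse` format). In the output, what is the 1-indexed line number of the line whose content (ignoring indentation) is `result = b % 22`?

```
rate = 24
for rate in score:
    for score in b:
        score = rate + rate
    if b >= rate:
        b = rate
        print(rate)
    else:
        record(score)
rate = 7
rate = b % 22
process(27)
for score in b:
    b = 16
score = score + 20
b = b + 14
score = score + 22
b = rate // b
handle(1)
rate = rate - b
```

11

Transformed code:
result = 24
for result in score:
    for score in b:
        score = result + result
    if b >= result:
        b = result
        print(result)
    else:
        record(score)
result = 7
result = b % 22
process(27)
for score in b:
    b = 16
score = score + 20
b = b + 14
score = score + 22
b = result // b
handle(1)
result = result - b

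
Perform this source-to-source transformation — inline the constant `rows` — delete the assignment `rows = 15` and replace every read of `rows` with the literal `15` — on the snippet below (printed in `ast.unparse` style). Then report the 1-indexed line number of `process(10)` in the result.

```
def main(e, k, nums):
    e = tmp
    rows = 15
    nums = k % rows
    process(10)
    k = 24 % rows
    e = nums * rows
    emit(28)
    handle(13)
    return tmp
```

Transformed code:
def main(e, k, nums):
    e = tmp
    nums = k % 15
    process(10)
    k = 24 % 15
    e = nums * 15
    emit(28)
    handle(13)
    return tmp

4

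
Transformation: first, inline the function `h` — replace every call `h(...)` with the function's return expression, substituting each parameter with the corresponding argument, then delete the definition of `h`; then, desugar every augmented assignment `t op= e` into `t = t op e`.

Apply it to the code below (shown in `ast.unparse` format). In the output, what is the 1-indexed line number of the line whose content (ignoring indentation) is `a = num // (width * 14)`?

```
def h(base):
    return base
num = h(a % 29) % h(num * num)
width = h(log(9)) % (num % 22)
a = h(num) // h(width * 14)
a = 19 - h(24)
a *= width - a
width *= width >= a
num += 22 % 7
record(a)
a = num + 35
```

Transformed code:
num = a % 29 % (num * num)
width = log(9) % (num % 22)
a = num // (width * 14)
a = 19 - 24
a = a * (width - a)
width = width * (width >= a)
num = num + 22 % 7
record(a)
a = num + 35

3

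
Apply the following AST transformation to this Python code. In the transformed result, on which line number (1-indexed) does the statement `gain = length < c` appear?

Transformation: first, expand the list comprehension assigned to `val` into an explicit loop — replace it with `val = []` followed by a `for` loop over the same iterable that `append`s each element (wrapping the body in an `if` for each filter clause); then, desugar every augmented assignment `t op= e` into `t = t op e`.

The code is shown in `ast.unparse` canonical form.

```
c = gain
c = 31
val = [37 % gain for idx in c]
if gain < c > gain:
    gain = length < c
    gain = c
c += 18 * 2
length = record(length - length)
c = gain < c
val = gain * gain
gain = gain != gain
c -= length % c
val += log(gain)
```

Transformed code:
c = gain
c = 31
val = []
for idx in c:
    val.append(37 % gain)
if gain < c > gain:
    gain = length < c
    gain = c
c = c + 18 * 2
length = record(length - length)
c = gain < c
val = gain * gain
gain = gain != gain
c = c - length % c
val = val + log(gain)

7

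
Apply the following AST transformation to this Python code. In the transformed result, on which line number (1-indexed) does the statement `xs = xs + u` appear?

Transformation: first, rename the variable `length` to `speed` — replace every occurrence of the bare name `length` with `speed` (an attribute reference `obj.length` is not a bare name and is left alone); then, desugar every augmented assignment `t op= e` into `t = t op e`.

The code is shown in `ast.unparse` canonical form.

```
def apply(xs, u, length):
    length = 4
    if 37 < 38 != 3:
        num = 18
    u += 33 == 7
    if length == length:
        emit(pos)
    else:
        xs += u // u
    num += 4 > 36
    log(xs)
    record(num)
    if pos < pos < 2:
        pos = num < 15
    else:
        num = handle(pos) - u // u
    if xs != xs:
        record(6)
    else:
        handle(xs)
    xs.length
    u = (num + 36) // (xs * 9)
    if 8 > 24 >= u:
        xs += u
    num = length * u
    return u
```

24

Transformed code:
def apply(xs, u, speed):
    speed = 4
    if 37 < 38 != 3:
        num = 18
    u = u + (33 == 7)
    if speed == speed:
        emit(pos)
    else:
        xs = xs + u // u
    num = num + (4 > 36)
    log(xs)
    record(num)
    if pos < pos < 2:
        pos = num < 15
    else:
        num = handle(pos) - u // u
    if xs != xs:
        record(6)
    else:
        handle(xs)
    xs.length
    u = (num + 36) // (xs * 9)
    if 8 > 24 >= u:
        xs = xs + u
    num = speed * u
    return u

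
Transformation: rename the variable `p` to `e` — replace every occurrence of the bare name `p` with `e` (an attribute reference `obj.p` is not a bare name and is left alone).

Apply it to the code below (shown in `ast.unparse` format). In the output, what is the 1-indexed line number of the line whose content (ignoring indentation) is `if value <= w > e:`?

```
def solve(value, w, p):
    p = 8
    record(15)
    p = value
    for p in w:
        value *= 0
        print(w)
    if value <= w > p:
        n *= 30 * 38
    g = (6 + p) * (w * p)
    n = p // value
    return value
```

Transformed code:
def solve(value, w, e):
    e = 8
    record(15)
    e = value
    for e in w:
        value *= 0
        print(w)
    if value <= w > e:
        n *= 30 * 38
    g = (6 + e) * (w * e)
    n = e // value
    return value

8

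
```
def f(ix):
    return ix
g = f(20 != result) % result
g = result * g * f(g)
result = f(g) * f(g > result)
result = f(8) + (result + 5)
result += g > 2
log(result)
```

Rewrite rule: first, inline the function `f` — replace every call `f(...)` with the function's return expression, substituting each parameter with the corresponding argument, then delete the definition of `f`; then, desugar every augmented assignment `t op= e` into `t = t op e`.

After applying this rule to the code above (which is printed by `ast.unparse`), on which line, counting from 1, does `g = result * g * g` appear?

Transformed code:
g = (20 != result) % result
g = result * g * g
result = g * (g > result)
result = 8 + (result + 5)
result = result + (g > 2)
log(result)

2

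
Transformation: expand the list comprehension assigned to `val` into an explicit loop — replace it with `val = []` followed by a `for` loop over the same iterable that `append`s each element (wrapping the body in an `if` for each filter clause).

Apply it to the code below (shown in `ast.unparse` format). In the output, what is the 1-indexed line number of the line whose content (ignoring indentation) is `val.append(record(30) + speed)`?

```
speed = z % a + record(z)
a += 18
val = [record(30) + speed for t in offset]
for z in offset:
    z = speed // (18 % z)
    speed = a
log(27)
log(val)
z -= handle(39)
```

Transformed code:
speed = z % a + record(z)
a += 18
val = []
for t in offset:
    val.append(record(30) + speed)
for z in offset:
    z = speed // (18 % z)
    speed = a
log(27)
log(val)
z -= handle(39)

5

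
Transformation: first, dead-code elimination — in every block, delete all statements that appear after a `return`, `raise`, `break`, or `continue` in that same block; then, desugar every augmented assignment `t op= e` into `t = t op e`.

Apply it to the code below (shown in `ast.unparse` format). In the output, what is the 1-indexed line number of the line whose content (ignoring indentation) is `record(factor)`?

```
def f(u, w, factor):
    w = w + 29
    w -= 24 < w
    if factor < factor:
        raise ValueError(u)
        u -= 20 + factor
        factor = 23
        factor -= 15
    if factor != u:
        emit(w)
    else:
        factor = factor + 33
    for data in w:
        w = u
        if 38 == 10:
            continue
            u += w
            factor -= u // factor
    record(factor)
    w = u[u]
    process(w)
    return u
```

14

Transformed code:
def f(u, w, factor):
    w = w + 29
    w = w - (24 < w)
    if factor < factor:
        raise ValueError(u)
    if factor != u:
        emit(w)
    else:
        factor = factor + 33
    for data in w:
        w = u
        if 38 == 10:
            continue
    record(factor)
    w = u[u]
    process(w)
    return u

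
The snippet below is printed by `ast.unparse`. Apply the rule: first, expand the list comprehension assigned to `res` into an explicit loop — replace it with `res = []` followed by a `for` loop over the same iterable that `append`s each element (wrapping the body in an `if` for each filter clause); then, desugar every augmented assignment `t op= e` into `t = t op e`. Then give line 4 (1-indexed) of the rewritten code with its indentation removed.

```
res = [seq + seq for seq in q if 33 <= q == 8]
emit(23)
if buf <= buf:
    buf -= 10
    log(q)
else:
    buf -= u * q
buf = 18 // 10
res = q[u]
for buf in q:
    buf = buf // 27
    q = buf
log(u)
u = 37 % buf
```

res.append(seq + seq)

Transformed code:
res = []
for seq in q:
    if 33 <= q == 8:
        res.append(seq + seq)
emit(23)
if buf <= buf:
    buf = buf - 10
    log(q)
else:
    buf = buf - u * q
buf = 18 // 10
res = q[u]
for buf in q:
    buf = buf // 27
    q = buf
log(u)
u = 37 % buf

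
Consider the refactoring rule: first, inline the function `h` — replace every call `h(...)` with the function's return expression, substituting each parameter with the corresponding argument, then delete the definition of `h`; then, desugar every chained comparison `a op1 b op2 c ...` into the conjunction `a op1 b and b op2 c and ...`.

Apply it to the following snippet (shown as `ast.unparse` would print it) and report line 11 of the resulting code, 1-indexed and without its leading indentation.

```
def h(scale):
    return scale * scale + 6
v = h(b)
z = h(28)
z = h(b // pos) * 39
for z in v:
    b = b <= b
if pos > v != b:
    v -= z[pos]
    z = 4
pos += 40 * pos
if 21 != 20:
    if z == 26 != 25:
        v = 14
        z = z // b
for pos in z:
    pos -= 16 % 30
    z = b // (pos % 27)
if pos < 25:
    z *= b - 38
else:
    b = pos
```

Transformed code:
v = b * b + 6
z = 28 * 28 + 6
z = (b // pos * (b // pos) + 6) * 39
for z in v:
    b = b <= b
if pos > v and v != b:
    v -= z[pos]
    z = 4
pos += 40 * pos
if 21 != 20:
    if z == 26 and 26 != 25:
        v = 14
        z = z // b
for pos in z:
    pos -= 16 % 30
    z = b // (pos % 27)
if pos < 25:
    z *= b - 38
else:
    b = pos

if z == 26 and 26 != 25:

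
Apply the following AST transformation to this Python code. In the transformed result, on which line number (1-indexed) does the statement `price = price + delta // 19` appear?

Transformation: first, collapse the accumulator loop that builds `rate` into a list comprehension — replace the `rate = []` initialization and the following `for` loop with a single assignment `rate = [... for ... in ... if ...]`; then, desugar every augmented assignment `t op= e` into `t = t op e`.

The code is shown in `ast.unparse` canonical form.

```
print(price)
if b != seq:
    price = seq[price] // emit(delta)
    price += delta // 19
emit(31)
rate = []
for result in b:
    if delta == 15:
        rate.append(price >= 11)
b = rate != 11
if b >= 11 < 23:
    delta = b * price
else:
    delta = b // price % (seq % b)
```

Transformed code:
print(price)
if b != seq:
    price = seq[price] // emit(delta)
    price = price + delta // 19
emit(31)
rate = [price >= 11 for result in b if delta == 15]
b = rate != 11
if b >= 11 < 23:
    delta = b * price
else:
    delta = b // price % (seq % b)

4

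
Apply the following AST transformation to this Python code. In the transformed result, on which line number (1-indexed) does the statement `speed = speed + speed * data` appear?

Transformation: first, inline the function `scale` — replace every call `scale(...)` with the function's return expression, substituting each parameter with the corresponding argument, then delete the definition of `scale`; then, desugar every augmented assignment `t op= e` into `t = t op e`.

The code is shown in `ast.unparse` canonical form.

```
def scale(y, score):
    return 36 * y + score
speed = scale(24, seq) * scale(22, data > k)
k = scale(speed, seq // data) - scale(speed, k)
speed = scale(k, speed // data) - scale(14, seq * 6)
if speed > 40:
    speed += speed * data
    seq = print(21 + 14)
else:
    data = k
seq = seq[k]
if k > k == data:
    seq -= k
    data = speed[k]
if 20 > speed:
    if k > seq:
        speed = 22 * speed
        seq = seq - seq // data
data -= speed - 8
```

5

Transformed code:
speed = (36 * 24 + seq) * (36 * 22 + (data > k))
k = 36 * speed + seq // data - (36 * speed + k)
speed = 36 * k + speed // data - (36 * 14 + seq * 6)
if speed > 40:
    speed = speed + speed * data
    seq = print(21 + 14)
else:
    data = k
seq = seq[k]
if k > k == data:
    seq = seq - k
    data = speed[k]
if 20 > speed:
    if k > seq:
        speed = 22 * speed
        seq = seq - seq // data
data = data - (speed - 8)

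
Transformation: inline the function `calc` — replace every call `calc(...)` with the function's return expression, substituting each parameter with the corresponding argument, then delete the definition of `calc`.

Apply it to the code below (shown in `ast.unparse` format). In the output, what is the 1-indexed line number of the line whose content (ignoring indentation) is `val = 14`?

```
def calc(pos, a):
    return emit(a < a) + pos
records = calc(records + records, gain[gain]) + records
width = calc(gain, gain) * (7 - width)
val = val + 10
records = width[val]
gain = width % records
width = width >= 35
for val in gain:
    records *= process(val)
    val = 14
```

9

Transformed code:
records = emit(gain[gain] < gain[gain]) + (records + records) + records
width = (emit(gain < gain) + gain) * (7 - width)
val = val + 10
records = width[val]
gain = width % records
width = width >= 35
for val in gain:
    records *= process(val)
    val = 14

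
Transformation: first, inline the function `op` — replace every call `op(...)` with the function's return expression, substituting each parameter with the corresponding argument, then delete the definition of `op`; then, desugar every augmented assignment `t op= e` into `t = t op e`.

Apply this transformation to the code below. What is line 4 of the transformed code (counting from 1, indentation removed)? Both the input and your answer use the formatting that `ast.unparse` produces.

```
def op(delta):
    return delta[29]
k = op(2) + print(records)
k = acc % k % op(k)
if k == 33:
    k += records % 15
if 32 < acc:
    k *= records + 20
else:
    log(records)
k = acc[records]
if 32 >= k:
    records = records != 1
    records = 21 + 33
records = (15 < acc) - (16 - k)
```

k = k + records % 15

Transformed code:
k = 2[29] + print(records)
k = acc % k % k[29]
if k == 33:
    k = k + records % 15
if 32 < acc:
    k = k * (records + 20)
else:
    log(records)
k = acc[records]
if 32 >= k:
    records = records != 1
    records = 21 + 33
records = (15 < acc) - (16 - k)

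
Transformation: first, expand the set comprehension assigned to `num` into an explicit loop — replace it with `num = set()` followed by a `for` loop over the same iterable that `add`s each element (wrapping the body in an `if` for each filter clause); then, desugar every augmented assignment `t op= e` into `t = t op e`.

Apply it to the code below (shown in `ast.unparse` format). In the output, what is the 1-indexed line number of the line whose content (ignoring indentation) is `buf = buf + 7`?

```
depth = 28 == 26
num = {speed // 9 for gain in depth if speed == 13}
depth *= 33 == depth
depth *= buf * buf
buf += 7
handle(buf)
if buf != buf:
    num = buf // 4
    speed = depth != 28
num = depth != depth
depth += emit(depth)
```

8

Transformed code:
depth = 28 == 26
num = set()
for gain in depth:
    if speed == 13:
        num.add(speed // 9)
depth = depth * (33 == depth)
depth = depth * (buf * buf)
buf = buf + 7
handle(buf)
if buf != buf:
    num = buf // 4
    speed = depth != 28
num = depth != depth
depth = depth + emit(depth)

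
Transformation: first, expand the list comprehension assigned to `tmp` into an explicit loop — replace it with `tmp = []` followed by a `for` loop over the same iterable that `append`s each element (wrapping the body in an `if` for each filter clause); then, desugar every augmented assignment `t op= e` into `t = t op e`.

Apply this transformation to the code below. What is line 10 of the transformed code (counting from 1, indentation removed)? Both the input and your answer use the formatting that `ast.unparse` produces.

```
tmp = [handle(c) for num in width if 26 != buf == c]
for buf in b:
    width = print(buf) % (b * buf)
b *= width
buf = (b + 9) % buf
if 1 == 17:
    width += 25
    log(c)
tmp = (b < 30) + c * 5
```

width = width + 25

Transformed code:
tmp = []
for num in width:
    if 26 != buf == c:
        tmp.append(handle(c))
for buf in b:
    width = print(buf) % (b * buf)
b = b * width
buf = (b + 9) % buf
if 1 == 17:
    width = width + 25
    log(c)
tmp = (b < 30) + c * 5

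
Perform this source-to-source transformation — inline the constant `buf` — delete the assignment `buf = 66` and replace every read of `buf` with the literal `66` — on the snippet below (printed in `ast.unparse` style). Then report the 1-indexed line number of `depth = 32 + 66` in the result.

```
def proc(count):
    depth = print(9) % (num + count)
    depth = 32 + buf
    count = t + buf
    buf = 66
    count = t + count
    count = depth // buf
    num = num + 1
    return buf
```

Transformed code:
def proc(count):
    depth = print(9) % (num + count)
    depth = 32 + 66
    count = t + 66
    count = t + count
    count = depth // 66
    num = num + 1
    return 66

3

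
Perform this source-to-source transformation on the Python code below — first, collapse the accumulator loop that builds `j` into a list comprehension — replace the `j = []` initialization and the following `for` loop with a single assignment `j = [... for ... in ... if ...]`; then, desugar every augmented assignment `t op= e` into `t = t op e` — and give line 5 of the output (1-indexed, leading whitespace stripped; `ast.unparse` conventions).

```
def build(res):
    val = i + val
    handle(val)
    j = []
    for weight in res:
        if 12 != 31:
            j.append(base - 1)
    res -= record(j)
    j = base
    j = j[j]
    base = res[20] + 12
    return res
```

res = res - record(j)

Transformed code:
def build(res):
    val = i + val
    handle(val)
    j = [base - 1 for weight in res if 12 != 31]
    res = res - record(j)
    j = base
    j = j[j]
    base = res[20] + 12
    return res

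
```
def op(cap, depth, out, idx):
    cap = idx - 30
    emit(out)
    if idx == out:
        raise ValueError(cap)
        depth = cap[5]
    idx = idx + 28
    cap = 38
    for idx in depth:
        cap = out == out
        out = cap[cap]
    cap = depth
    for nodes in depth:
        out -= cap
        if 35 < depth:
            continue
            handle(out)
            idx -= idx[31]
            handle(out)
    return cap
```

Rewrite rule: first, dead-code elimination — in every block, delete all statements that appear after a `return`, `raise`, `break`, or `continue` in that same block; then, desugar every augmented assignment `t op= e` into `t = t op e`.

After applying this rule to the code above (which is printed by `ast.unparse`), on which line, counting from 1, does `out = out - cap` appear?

13

Transformed code:
def op(cap, depth, out, idx):
    cap = idx - 30
    emit(out)
    if idx == out:
        raise ValueError(cap)
    idx = idx + 28
    cap = 38
    for idx in depth:
        cap = out == out
        out = cap[cap]
    cap = depth
    for nodes in depth:
        out = out - cap
        if 35 < depth:
            continue
    return cap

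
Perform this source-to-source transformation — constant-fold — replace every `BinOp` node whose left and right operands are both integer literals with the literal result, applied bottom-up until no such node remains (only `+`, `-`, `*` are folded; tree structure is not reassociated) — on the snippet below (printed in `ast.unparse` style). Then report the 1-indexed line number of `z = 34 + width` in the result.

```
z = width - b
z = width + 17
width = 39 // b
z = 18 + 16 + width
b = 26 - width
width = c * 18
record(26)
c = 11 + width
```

4

Transformed code:
z = width - b
z = width + 17
width = 39 // b
z = 34 + width
b = 26 - width
width = c * 18
record(26)
c = 11 + width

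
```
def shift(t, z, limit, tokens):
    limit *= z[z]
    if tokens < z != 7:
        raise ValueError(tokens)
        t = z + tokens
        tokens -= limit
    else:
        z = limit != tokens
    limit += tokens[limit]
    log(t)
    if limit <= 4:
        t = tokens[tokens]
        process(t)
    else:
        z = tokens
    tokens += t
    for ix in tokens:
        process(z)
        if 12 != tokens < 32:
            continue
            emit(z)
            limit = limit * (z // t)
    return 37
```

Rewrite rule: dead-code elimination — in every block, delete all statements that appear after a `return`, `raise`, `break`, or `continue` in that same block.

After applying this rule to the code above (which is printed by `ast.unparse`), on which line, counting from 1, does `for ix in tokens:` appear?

15

Transformed code:
def shift(t, z, limit, tokens):
    limit *= z[z]
    if tokens < z != 7:
        raise ValueError(tokens)
    else:
        z = limit != tokens
    limit += tokens[limit]
    log(t)
    if limit <= 4:
        t = tokens[tokens]
        process(t)
    else:
        z = tokens
    tokens += t
    for ix in tokens:
        process(z)
        if 12 != tokens < 32:
            continue
    return 37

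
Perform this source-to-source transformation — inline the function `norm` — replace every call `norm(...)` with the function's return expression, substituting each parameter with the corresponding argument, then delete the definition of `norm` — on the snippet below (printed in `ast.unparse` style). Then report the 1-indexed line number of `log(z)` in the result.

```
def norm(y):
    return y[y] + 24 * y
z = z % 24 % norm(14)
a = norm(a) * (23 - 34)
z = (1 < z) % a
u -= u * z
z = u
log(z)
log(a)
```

6

Transformed code:
z = z % 24 % (14[14] + 24 * 14)
a = (a[a] + 24 * a) * (23 - 34)
z = (1 < z) % a
u -= u * z
z = u
log(z)
log(a)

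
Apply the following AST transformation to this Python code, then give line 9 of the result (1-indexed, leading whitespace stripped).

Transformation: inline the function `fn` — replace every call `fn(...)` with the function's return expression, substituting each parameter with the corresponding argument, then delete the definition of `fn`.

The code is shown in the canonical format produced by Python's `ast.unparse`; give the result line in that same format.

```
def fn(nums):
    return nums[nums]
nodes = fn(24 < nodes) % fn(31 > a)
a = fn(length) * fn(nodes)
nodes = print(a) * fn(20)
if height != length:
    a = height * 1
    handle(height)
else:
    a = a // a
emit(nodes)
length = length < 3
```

Transformed code:
nodes = (24 < nodes)[24 < nodes] % (31 > a)[31 > a]
a = length[length] * nodes[nodes]
nodes = print(a) * 20[20]
if height != length:
    a = height * 1
    handle(height)
else:
    a = a // a
emit(nodes)
length = length < 3

emit(nodes)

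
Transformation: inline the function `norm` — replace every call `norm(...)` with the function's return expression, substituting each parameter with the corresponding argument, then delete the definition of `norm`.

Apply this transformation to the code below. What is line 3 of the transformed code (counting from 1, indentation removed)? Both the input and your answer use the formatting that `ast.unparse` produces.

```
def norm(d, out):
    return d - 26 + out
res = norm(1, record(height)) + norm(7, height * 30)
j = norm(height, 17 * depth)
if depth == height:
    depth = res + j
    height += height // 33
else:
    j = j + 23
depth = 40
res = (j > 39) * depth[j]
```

if depth == height:

Transformed code:
res = 1 - 26 + record(height) + (7 - 26 + height * 30)
j = height - 26 + 17 * depth
if depth == height:
    depth = res + j
    height += height // 33
else:
    j = j + 23
depth = 40
res = (j > 39) * depth[j]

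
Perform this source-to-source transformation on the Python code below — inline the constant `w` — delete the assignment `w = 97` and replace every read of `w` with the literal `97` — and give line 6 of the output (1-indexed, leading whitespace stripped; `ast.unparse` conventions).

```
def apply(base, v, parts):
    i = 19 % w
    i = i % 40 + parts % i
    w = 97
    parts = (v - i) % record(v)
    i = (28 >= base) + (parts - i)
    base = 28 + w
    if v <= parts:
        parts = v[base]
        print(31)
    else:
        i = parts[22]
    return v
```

Transformed code:
def apply(base, v, parts):
    i = 19 % 97
    i = i % 40 + parts % i
    parts = (v - i) % record(v)
    i = (28 >= base) + (parts - i)
    base = 28 + 97
    if v <= parts:
        parts = v[base]
        print(31)
    else:
        i = parts[22]
    return v

base = 28 + 97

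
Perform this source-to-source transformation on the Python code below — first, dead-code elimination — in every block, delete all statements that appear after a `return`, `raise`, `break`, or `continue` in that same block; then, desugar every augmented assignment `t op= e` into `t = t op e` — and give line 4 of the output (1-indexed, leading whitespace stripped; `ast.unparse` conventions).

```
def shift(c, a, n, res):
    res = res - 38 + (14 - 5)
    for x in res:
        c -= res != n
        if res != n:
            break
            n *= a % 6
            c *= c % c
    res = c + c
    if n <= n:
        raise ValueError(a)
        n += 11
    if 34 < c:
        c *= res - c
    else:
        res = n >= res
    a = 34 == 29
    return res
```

c = c - (res != n)

Transformed code:
def shift(c, a, n, res):
    res = res - 38 + (14 - 5)
    for x in res:
        c = c - (res != n)
        if res != n:
            break
    res = c + c
    if n <= n:
        raise ValueError(a)
    if 34 < c:
        c = c * (res - c)
    else:
        res = n >= res
    a = 34 == 29
    return res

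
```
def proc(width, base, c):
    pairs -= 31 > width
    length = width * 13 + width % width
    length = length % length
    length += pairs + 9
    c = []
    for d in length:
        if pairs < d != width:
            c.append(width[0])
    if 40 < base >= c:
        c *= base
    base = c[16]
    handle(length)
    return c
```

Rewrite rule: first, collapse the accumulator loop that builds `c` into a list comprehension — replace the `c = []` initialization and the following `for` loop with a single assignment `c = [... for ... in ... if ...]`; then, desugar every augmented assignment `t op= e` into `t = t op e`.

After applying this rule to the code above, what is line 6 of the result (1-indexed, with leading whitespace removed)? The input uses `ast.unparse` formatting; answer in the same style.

c = [width[0] for d in length if pairs < d != width]

Transformed code:
def proc(width, base, c):
    pairs = pairs - (31 > width)
    length = width * 13 + width % width
    length = length % length
    length = length + (pairs + 9)
    c = [width[0] for d in length if pairs < d != width]
    if 40 < base >= c:
        c = c * base
    base = c[16]
    handle(length)
    return c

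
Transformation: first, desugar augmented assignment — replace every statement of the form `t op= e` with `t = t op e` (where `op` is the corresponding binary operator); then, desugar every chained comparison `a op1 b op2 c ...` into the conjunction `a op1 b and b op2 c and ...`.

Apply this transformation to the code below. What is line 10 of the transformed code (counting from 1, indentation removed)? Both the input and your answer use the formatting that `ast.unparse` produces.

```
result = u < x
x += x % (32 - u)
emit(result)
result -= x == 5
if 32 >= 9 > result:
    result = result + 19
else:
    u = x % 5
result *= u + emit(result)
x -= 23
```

x = x - 23

Transformed code:
result = u < x
x = x + x % (32 - u)
emit(result)
result = result - (x == 5)
if 32 >= 9 and 9 > result:
    result = result + 19
else:
    u = x % 5
result = result * (u + emit(result))
x = x - 23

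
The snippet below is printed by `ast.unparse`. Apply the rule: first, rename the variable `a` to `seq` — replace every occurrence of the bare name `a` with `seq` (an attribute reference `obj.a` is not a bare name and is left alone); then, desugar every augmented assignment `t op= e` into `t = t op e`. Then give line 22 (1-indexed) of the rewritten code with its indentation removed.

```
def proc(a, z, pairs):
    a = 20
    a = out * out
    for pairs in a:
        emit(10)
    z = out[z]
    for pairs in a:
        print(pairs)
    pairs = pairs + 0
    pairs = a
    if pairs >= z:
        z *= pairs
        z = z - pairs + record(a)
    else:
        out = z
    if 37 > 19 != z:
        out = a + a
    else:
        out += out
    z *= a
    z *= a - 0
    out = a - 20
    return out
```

out = seq - 20

Transformed code:
def proc(seq, z, pairs):
    seq = 20
    seq = out * out
    for pairs in seq:
        emit(10)
    z = out[z]
    for pairs in seq:
        print(pairs)
    pairs = pairs + 0
    pairs = seq
    if pairs >= z:
        z = z * pairs
        z = z - pairs + record(seq)
    else:
        out = z
    if 37 > 19 != z:
        out = seq + seq
    else:
        out = out + out
    z = z * seq
    z = z * (seq - 0)
    out = seq - 20
    return out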